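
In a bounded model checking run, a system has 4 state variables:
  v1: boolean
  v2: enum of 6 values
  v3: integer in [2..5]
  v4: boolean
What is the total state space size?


State space = product of domain sizes of all variables.
Domain sizes:
  v1 (boolean): 2
  v2 (enum of 6 values): 6
  v3 (integer in [2..5]): 4
  v4 (boolean): 2
Product = 2 * 6 * 4 * 2 = 96

96


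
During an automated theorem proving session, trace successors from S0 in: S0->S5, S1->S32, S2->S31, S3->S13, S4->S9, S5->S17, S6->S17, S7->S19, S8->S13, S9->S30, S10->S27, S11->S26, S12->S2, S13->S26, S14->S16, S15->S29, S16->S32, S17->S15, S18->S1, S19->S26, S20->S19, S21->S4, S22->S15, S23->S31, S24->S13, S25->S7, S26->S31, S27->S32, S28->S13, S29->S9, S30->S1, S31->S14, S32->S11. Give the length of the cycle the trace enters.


Trace from S0 until a state repeats:
  S0 -> S5 -> S17 -> S15 -> S29 -> S9 -> S30 -> S1 -> S32 -> S11 -> S26 -> S31 -> S14 -> S16 -> S32
S32 first seen at step 8, revisited at step 14.
Cycle length = 14 - 8 = 6

6


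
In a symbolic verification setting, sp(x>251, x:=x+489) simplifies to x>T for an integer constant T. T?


Formula: sp(P, x:=E) = exists old_x. (x = E[old_x/x]) AND P[old_x/x] (old_x is the value of x before the assignment; eliminate old_x by solving x = E[old_x/x] for old_x)
Step 1: Precondition P: x>251, i.e. old_x > 251
Step 2: Assignment gives x = old_x + 489, so old_x = x - 489
Step 3: Substitute into P: x - 489 > 251
Step 4: Simplify: x > 251+489 = 740

740


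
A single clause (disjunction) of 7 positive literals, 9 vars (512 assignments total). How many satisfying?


Step 1: Total=2^9=512
Step 2: Unsat when all 7 false: 2^2=4
Step 3: Sat=512-4=508

508


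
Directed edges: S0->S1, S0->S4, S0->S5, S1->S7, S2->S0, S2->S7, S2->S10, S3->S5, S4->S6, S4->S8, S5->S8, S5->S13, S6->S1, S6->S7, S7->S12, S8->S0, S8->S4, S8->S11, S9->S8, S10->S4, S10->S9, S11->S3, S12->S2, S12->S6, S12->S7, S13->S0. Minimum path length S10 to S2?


BFS layer-by-layer from S10:
  dist 0: {S10}
  dist 1: {S4, S9}
  dist 2: {S6, S8}
  dist 3: {S0, S1, S7, S11}
  dist 4: {S3, S5, S12}
  dist 5: {S2, S13}
  -> S2 reached at distance 5
Shortest path length = 5

5


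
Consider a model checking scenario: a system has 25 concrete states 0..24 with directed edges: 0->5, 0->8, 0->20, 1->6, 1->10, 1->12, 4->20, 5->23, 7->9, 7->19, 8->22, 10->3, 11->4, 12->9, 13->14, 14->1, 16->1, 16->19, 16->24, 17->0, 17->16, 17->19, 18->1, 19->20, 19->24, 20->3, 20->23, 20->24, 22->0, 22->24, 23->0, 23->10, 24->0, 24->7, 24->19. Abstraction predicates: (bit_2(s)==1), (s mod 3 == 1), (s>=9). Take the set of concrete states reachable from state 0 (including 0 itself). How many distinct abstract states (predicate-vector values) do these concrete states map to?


BFS from 0:
Concrete reachable: {0, 3, 5, 7, 8, 9, 10, 19, 20, 22, 23, 24}
Abstract via predicates (bit_2(s)==1), (s mod 3 == 1), (s>=9):
  (0,0,0) <- {0, 3, 8}
  (0,0,1) <- {9, 24}
  (0,1,1) <- {10, 19}
  (1,0,0) <- {5}
  (1,0,1) <- {20, 23}
  (1,1,0) <- {7}
  (1,1,1) <- {22}
Distinct abstract states = 7

7


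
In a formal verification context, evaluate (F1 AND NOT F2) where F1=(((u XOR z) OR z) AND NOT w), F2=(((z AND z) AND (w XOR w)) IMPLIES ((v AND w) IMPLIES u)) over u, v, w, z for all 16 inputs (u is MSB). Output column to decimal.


F1 = (((u XOR z) OR z) AND NOT w)
F2 = (((z AND z) AND (w XOR w)) IMPLIES ((v AND w) IMPLIES u))
Counterexample to F1=>F2 is where F1=1 and F2=0.
Evaluate each row (bits = u,v,w,z, MSB first):
  row 0 [0000]: F1=0 F2=1 -> F1&~F2 -> 0
  row 1 [0001]: F1=1 F2=1 -> F1&~F2 -> 0
  row 2 [0010]: F1=0 F2=1 -> F1&~F2 -> 0
  row 3 [0011]: F1=0 F2=1 -> F1&~F2 -> 0
  row 4 [0100]: F1=0 F2=1 -> F1&~F2 -> 0
  row 5 [0101]: F1=1 F2=1 -> F1&~F2 -> 0
  row 6 [0110]: F1=0 F2=1 -> F1&~F2 -> 0
  row 7 [0111]: F1=0 F2=1 -> F1&~F2 -> 0
  row 8 [1000]: F1=1 F2=1 -> F1&~F2 -> 0
  row 9 [1001]: F1=1 F2=1 -> F1&~F2 -> 0
  row 10 [1010]: F1=0 F2=1 -> F1&~F2 -> 0
  row 11 [1011]: F1=0 F2=1 -> F1&~F2 -> 0
  row 12 [1100]: F1=1 F2=1 -> F1&~F2 -> 0
  row 13 [1101]: F1=1 F2=1 -> F1&~F2 -> 0
  row 14 [1110]: F1=0 F2=1 -> F1&~F2 -> 0
  row 15 [1111]: F1=0 F2=1 -> F1&~F2 -> 0
Full result column, 4 rows per line (u,v fixed per line; w,z runs 00..11 left to right):
  rows 0-3 [u,v=00]: 0000  = hex 0
  rows 4-7 [u,v=01]: 0000  = hex 0
  rows 8-11 [u,v=10]: 0000  = hex 0
  rows 12-15 [u,v=11]: 0000  = hex 0
Counterexample vector (row 0 .. row 15) = 0000000000000000
Output column grouped in 4s = 0000 0000 0000 0000 = 0x0000
Convert to decimal digit by digit (value = value*16 + digit):
  0 -> 0
  0*16 + 0 = 0
  0*16 + 0 = 0
  0*16 + 0 = 0
Decimal = 0

0


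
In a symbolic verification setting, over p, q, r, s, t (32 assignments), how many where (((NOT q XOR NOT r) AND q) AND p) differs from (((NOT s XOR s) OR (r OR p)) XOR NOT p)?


F1 = (((NOT q XOR NOT r) AND q) AND p)
F2 = (((NOT s XOR s) OR (r OR p)) XOR NOT p)
Evaluate both on each of 32 rows (bits = p,q,r,s,t):
  row 0 [00000]: F1=0 F2=0 -> 0
  row 1 [00001]: F1=0 F2=0 -> 0
  row 2 [00010]: F1=0 F2=0 -> 0
  row 3 [00011]: F1=0 F2=0 -> 0
  row 4 [00100]: F1=0 F2=0 -> 0
  row 5 [00101]: F1=0 F2=0 -> 0
  row 6 [00110]: F1=0 F2=0 -> 0
  row 7 [00111]: F1=0 F2=0 -> 0
  row 8 [01000]: F1=0 F2=0 -> 0
  row 9 [01001]: F1=0 F2=0 -> 0
  row 10 [01010]: F1=0 F2=0 -> 0
  row 11 [01011]: F1=0 F2=0 -> 0
  row 12 [01100]: F1=0 F2=0 -> 0
  row 13 [01101]: F1=0 F2=0 -> 0
  row 14 [01110]: F1=0 F2=0 -> 0
  row 15 [01111]: F1=0 F2=0 -> 0
  row 16 [10000]: F1=0 F2=1 (differ) -> 1
  row 17 [10001]: F1=0 F2=1 (differ) -> 1
  row 18 [10010]: F1=0 F2=1 (differ) -> 1
  row 19 [10011]: F1=0 F2=1 (differ) -> 1
  row 20 [10100]: F1=0 F2=1 (differ) -> 1
  row 21 [10101]: F1=0 F2=1 (differ) -> 1
  row 22 [10110]: F1=0 F2=1 (differ) -> 1
  row 23 [10111]: F1=0 F2=1 (differ) -> 1
  row 24 [11000]: F1=1 F2=1 -> 0
  row 25 [11001]: F1=1 F2=1 -> 0
  row 26 [11010]: F1=1 F2=1 -> 0
  row 27 [11011]: F1=1 F2=1 -> 0
  row 28 [11100]: F1=0 F2=1 (differ) -> 1
  row 29 [11101]: F1=0 F2=1 (differ) -> 1
  row 30 [11110]: F1=0 F2=1 (differ) -> 1
  row 31 [11111]: F1=0 F2=1 (differ) -> 1
Full result column, 8 rows per line (p,q fixed per line; r,s,t runs 000..111 left to right):
  rows 0-7 [p,q=00]: 00000000  (ones: 0)
  rows 8-15 [p,q=01]: 00000000  (ones: 0)
  rows 16-23 [p,q=10]: 11111111  (ones: 8)
  rows 24-31 [p,q=11]: 00001111  (ones: 4)
Disagreements = 0+0+8+4 = 12

12


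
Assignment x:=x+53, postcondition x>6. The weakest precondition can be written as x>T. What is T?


Formula: wp(x:=E, P) = P[E/x] (substitute E for x in postcondition)
Step 1: Postcondition: x>6
Step 2: Substitute x+53 for x: x+53>6
Step 3: Solve for x: x > 6-53 = -47

-47


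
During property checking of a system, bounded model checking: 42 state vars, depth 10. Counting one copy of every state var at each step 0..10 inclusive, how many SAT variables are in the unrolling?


BMC unrolls to depth k, creating one copy of each state var for steps 0..k.
Step count = 10 + 1 = 11 (steps 0 through 10)
Vars per step = 42
Total = 42 * 11 = 462

462


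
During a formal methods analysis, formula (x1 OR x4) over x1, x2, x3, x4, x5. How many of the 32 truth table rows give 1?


Formula: (x1 OR x4) over 5 vars (32 rows)
Evaluate each row (x1, x2, x3, x4, x5 as bits, MSB first):
  row 0 [00000]: (0 OR 0) -> 0
  row 1 [00001]: (0 OR 0) -> 0
  row 2 [00010]: (0 OR 1) -> 1
  row 3 [00011]: (0 OR 1) -> 1
  row 4 [00100]: (0 OR 0) -> 0
  row 5 [00101]: (0 OR 0) -> 0
  row 6 [00110]: (0 OR 1) -> 1
  row 7 [00111]: (0 OR 1) -> 1
  row 8 [01000]: (0 OR 0) -> 0
  row 9 [01001]: (0 OR 0) -> 0
  row 10 [01010]: (0 OR 1) -> 1
  row 11 [01011]: (0 OR 1) -> 1
  row 12 [01100]: (0 OR 0) -> 0
  row 13 [01101]: (0 OR 0) -> 0
  row 14 [01110]: (0 OR 1) -> 1
  row 15 [01111]: (0 OR 1) -> 1
  row 16 [10000]: (1 OR 0) -> 1
  row 17 [10001]: (1 OR 0) -> 1
  row 18 [10010]: (1 OR 1) -> 1
  row 19 [10011]: (1 OR 1) -> 1
  row 20 [10100]: (1 OR 0) -> 1
  row 21 [10101]: (1 OR 0) -> 1
  row 22 [10110]: (1 OR 1) -> 1
  row 23 [10111]: (1 OR 1) -> 1
  row 24 [11000]: (1 OR 0) -> 1
  row 25 [11001]: (1 OR 0) -> 1
  row 26 [11010]: (1 OR 1) -> 1
  row 27 [11011]: (1 OR 1) -> 1
  row 28 [11100]: (1 OR 0) -> 1
  row 29 [11101]: (1 OR 0) -> 1
  row 30 [11110]: (1 OR 1) -> 1
  row 31 [11111]: (1 OR 1) -> 1
Full result column, 8 rows per line (x1,x2 fixed per line; x3,x4,x5 runs 000..111 left to right):
  rows 0-7 [x1,x2=00]: 00110011  (ones: 4)
  rows 8-15 [x1,x2=01]: 00110011  (ones: 4)
  rows 16-23 [x1,x2=10]: 11111111  (ones: 8)
  rows 24-31 [x1,x2=11]: 11111111  (ones: 8)
Count of 1-rows = 4+4+8+8 = 24

24


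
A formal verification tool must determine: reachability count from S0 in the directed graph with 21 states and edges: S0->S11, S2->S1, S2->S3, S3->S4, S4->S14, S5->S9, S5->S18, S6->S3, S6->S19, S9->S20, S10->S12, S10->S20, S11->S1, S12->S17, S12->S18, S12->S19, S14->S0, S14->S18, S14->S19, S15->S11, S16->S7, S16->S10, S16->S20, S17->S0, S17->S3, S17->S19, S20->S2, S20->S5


BFS from S0:
  layer 0: {S0}
  layer 1: {S11}
  layer 2: {S1}
Reachable set: {S0, S1, S11}
Count = 3

3


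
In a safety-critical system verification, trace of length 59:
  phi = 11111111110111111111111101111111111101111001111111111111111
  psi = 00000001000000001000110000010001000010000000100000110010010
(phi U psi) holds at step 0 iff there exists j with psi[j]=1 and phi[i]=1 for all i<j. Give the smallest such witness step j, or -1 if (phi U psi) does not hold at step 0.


(phi U psi) at 0: need smallest j with psi[j]=1 and phi[i]=1 for all i in [0,j).
Scan from step 0:
  step 0: phi=1, psi=0 -> continue
  step 1: phi=1, psi=0 -> continue
  step 2: phi=1, psi=0 -> continue
  step 3: phi=1, psi=0 -> continue
  step 7: psi=1 and phi held for [0,7) -> witness found
Witness step = 7

7


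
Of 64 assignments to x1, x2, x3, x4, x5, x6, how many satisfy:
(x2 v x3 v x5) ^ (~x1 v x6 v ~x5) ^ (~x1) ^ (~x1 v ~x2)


CNF with 4 clauses over 6 vars (64 assignments).
An assignment satisfies CNF iff every clause has >=1 true literal.
Check each row (bits = x1,x2,x3,x4,x5,x6; clause T/F shown):
  row 0 [000000]: clauses=FTTT -> 0
  row 1 [000001]: clauses=FTTT -> 0
  row 2 [000010]: clauses=TTTT -> 1
  row 3 [000011]: clauses=TTTT -> 1
  row 4 [000100]: clauses=FTTT -> 0
  (every remaining row is evaluated the same way; all 64 results are listed next)
Full result column, 8 rows per line (x1,x2,x3 fixed per line; x4,x5,x6 runs 000..111 left to right):
  rows 0-7 [x1,x2,x3=000]: 00110011  (ones: 4)
  rows 8-15 [x1,x2,x3=001]: 11111111  (ones: 8)
  rows 16-23 [x1,x2,x3=010]: 11111111  (ones: 8)
  rows 24-31 [x1,x2,x3=011]: 11111111  (ones: 8)
  rows 32-39 [x1,x2,x3=100]: 00000000  (ones: 0)
  rows 40-47 [x1,x2,x3=101]: 00000000  (ones: 0)
  rows 48-55 [x1,x2,x3=110]: 00000000  (ones: 0)
  rows 56-63 [x1,x2,x3=111]: 00000000  (ones: 0)
Satisfying assignments = 4+8+8+8+0+0+0+0 = 28

28


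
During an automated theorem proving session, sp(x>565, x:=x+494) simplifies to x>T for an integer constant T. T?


Formula: sp(P, x:=E) = exists old_x. (x = E[old_x/x]) AND P[old_x/x] (old_x is the value of x before the assignment; eliminate old_x by solving x = E[old_x/x] for old_x)
Step 1: Precondition P: x>565, i.e. old_x > 565
Step 2: Assignment gives x = old_x + 494, so old_x = x - 494
Step 3: Substitute into P: x - 494 > 565
Step 4: Simplify: x > 565+494 = 1059

1059


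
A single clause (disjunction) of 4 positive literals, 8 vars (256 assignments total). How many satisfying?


Step 1: Total=2^8=256
Step 2: Unsat when all 4 false: 2^4=16
Step 3: Sat=256-16=240

240


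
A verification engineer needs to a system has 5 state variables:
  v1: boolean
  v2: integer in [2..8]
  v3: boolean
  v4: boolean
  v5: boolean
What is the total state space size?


State space = product of domain sizes of all variables.
Domain sizes:
  v1 (boolean): 2
  v2 (integer in [2..8]): 7
  v3 (boolean): 2
  v4 (boolean): 2
  v5 (boolean): 2
Product = 2 * 7 * 2 * 2 * 2 = 112

112


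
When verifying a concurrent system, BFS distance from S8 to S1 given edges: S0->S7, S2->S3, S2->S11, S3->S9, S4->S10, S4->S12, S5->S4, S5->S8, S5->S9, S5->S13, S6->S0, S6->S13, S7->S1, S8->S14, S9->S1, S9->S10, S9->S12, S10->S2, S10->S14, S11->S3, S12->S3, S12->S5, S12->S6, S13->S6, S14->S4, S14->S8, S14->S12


BFS layer-by-layer from S8:
  dist 0: {S8}
  dist 1: {S14}
  dist 2: {S4, S12}
  dist 3: {S3, S5, S6, S10}
  dist 4: {S0, S2, S9, S13}
  dist 5: {S1, S7, S11}
  -> S1 reached at distance 5
Shortest path length = 5

5


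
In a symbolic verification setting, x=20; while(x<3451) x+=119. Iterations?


Step 1: x goes from 20 toward 3451 by 119; the body runs while x<3451, so iterations = ceil((bound-start)/step)
Step 2: Distance=3431
Step 3: ceil(3431/119)=29

29


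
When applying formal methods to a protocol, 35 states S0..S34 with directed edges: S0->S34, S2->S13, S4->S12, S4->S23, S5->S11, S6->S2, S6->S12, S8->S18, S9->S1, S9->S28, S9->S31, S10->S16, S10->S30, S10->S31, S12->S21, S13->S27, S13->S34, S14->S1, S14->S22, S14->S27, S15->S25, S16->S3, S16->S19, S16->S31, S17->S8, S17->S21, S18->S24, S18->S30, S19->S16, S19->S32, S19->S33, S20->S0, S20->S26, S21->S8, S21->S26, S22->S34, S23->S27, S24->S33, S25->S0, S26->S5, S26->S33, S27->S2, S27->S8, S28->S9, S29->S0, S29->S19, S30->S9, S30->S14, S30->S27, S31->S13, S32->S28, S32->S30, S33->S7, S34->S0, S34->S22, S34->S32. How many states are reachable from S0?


BFS from S0:
  layer 0: {S0}
  layer 1: {S34}
  layer 2: {S22, S32}
  layer 3: {S28, S30}
  layer 4: {S9, S14, S27}
  layer 5: {S1, S2, S8, S31}
  layer 6: {S13, S18}
  layer 7: {S24}
  layer 8: {S33}
  layer 9: {S7}
Reachable set: {S0, S1, S2, S7, S8, S9, S13, S14, S18, S22, S24, S27, S28, S30, S31, S32, S33, S34}
Count = 18

18


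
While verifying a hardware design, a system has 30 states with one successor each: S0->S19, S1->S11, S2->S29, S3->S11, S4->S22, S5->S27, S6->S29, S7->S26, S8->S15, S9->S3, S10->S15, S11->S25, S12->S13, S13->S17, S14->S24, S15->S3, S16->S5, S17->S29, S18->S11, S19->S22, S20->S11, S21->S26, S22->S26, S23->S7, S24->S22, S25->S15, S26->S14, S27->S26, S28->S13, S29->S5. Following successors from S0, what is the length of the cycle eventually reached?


Trace from S0 until a state repeats:
  S0 -> S19 -> S22 -> S26 -> S14 -> S24 -> S22
S22 first seen at step 2, revisited at step 6.
Cycle length = 6 - 2 = 4

4


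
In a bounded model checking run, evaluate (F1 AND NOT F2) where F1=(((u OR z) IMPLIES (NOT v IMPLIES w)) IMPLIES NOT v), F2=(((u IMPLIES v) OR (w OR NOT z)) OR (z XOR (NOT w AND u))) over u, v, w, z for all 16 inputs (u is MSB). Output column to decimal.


F1 = (((u OR z) IMPLIES (NOT v IMPLIES w)) IMPLIES NOT v)
F2 = (((u IMPLIES v) OR (w OR NOT z)) OR (z XOR (NOT w AND u)))
Counterexample to F1=>F2 is where F1=1 and F2=0.
Evaluate each row (bits = u,v,w,z, MSB first):
  row 0 [0000]: F1=1 F2=1 -> F1&~F2 -> 0
  row 1 [0001]: F1=1 F2=1 -> F1&~F2 -> 0
  row 2 [0010]: F1=1 F2=1 -> F1&~F2 -> 0
  row 3 [0011]: F1=1 F2=1 -> F1&~F2 -> 0
  row 4 [0100]: F1=0 F2=1 -> F1&~F2 -> 0
  row 5 [0101]: F1=0 F2=1 -> F1&~F2 -> 0
  row 6 [0110]: F1=0 F2=1 -> F1&~F2 -> 0
  row 7 [0111]: F1=0 F2=1 -> F1&~F2 -> 0
  row 8 [1000]: F1=1 F2=1 -> F1&~F2 -> 0
  row 9 [1001]: F1=1 F2=0 -> F1&~F2 -> 1
  row 10 [1010]: F1=1 F2=1 -> F1&~F2 -> 0
  row 11 [1011]: F1=1 F2=1 -> F1&~F2 -> 0
  row 12 [1100]: F1=0 F2=1 -> F1&~F2 -> 0
  row 13 [1101]: F1=0 F2=1 -> F1&~F2 -> 0
  row 14 [1110]: F1=0 F2=1 -> F1&~F2 -> 0
  row 15 [1111]: F1=0 F2=1 -> F1&~F2 -> 0
Full result column, 4 rows per line (u,v fixed per line; w,z runs 00..11 left to right):
  rows 0-3 [u,v=00]: 0000  = hex 0
  rows 4-7 [u,v=01]: 0000  = hex 0
  rows 8-11 [u,v=10]: 0100  = hex 4
  rows 12-15 [u,v=11]: 0000  = hex 0
Counterexample vector (row 0 .. row 15) = 0000000001000000
Output column grouped in 4s = 0000 0000 0100 0000 = 0x0040
Convert to decimal digit by digit (value = value*16 + digit):
  0 -> 0
  0*16 + 0 = 0
  0*16 + 4 = 4
  4*16 + 0 = 64
Decimal = 64

64


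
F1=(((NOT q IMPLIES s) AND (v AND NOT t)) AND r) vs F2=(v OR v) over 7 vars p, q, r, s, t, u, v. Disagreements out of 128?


F1 = (((NOT q IMPLIES s) AND (v AND NOT t)) AND r)
F2 = (v OR v)
Evaluate both on each of 128 rows (bits = p,q,r,s,t,u,v):
  row 0 [0000000]: F1=0 F2=0 -> 0
  row 1 [0000001]: F1=0 F2=1 (differ) -> 1
  row 2 [0000010]: F1=0 F2=0 -> 0
  row 3 [0000011]: F1=0 F2=1 (differ) -> 1
  row 4 [0000100]: F1=0 F2=0 -> 0
  (every remaining row is evaluated the same way; all 128 results are listed next)
Full result column, 8 rows per line (p,q,r,s fixed per line; t,u,v runs 000..111 left to right):
  rows 0-7 [p,q,r,s=0000]: 01010101  (ones: 4)
  rows 8-15 [p,q,r,s=0001]: 01010101  (ones: 4)
  rows 16-23 [p,q,r,s=0010]: 01010101  (ones: 4)
  rows 24-31 [p,q,r,s=0011]: 00000101  (ones: 2)
  rows 32-39 [p,q,r,s=0100]: 01010101  (ones: 4)
  rows 40-47 [p,q,r,s=0101]: 01010101  (ones: 4)
  rows 48-55 [p,q,r,s=0110]: 00000101  (ones: 2)
  rows 56-63 [p,q,r,s=0111]: 00000101  (ones: 2)
  rows 64-71 [p,q,r,s=1000]: 01010101  (ones: 4)
  rows 72-79 [p,q,r,s=1001]: 01010101  (ones: 4)
  rows 80-87 [p,q,r,s=1010]: 01010101  (ones: 4)
  rows 88-95 [p,q,r,s=1011]: 00000101  (ones: 2)
  rows 96-103 [p,q,r,s=1100]: 01010101  (ones: 4)
  rows 104-111 [p,q,r,s=1101]: 01010101  (ones: 4)
  rows 112-119 [p,q,r,s=1110]: 00000101  (ones: 2)
  rows 120-127 [p,q,r,s=1111]: 00000101  (ones: 2)
Disagreements = 4+4+4+2+4+4+2+2+4+4+4+2+4+4+2+2 = 52

52


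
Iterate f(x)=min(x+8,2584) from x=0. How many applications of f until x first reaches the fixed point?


Step 1: x=0, cap=2584, increment=8
Step 2: x grows by 8 each step until capped at 2584; fixed point is x=2584
Step 3: iterations = ceil(2584/8) = 323

323


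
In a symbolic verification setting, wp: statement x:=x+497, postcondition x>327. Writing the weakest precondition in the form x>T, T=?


Formula: wp(x:=E, P) = P[E/x] (substitute E for x in postcondition)
Step 1: Postcondition: x>327
Step 2: Substitute x+497 for x: x+497>327
Step 3: Solve for x: x > 327-497 = -170

-170


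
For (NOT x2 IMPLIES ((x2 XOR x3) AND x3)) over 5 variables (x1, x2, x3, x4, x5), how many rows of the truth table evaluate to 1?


Formula: (NOT x2 IMPLIES ((x2 XOR x3) AND x3)) over 5 vars (32 rows)
Evaluate each row (x1, x2, x3, x4, x5 as bits, MSB first):
  row 0 [00000]: (NOT 0 IMPLIES ((0 XOR 0) AND 0)) -> 0
  row 1 [00001]: (NOT 0 IMPLIES ((0 XOR 0) AND 0)) -> 0
  row 2 [00010]: (NOT 0 IMPLIES ((0 XOR 0) AND 0)) -> 0
  row 3 [00011]: (NOT 0 IMPLIES ((0 XOR 0) AND 0)) -> 0
  row 4 [00100]: (NOT 0 IMPLIES ((0 XOR 1) AND 1)) -> 1
  row 5 [00101]: (NOT 0 IMPLIES ((0 XOR 1) AND 1)) -> 1
  row 6 [00110]: (NOT 0 IMPLIES ((0 XOR 1) AND 1)) -> 1
  row 7 [00111]: (NOT 0 IMPLIES ((0 XOR 1) AND 1)) -> 1
  row 8 [01000]: (NOT 1 IMPLIES ((1 XOR 0) AND 0)) -> 1
  row 9 [01001]: (NOT 1 IMPLIES ((1 XOR 0) AND 0)) -> 1
  row 10 [01010]: (NOT 1 IMPLIES ((1 XOR 0) AND 0)) -> 1
  row 11 [01011]: (NOT 1 IMPLIES ((1 XOR 0) AND 0)) -> 1
  row 12 [01100]: (NOT 1 IMPLIES ((1 XOR 1) AND 1)) -> 1
  row 13 [01101]: (NOT 1 IMPLIES ((1 XOR 1) AND 1)) -> 1
  row 14 [01110]: (NOT 1 IMPLIES ((1 XOR 1) AND 1)) -> 1
  row 15 [01111]: (NOT 1 IMPLIES ((1 XOR 1) AND 1)) -> 1
  row 16 [10000]: (NOT 0 IMPLIES ((0 XOR 0) AND 0)) -> 0
  row 17 [10001]: (NOT 0 IMPLIES ((0 XOR 0) AND 0)) -> 0
  row 18 [10010]: (NOT 0 IMPLIES ((0 XOR 0) AND 0)) -> 0
  row 19 [10011]: (NOT 0 IMPLIES ((0 XOR 0) AND 0)) -> 0
  row 20 [10100]: (NOT 0 IMPLIES ((0 XOR 1) AND 1)) -> 1
  row 21 [10101]: (NOT 0 IMPLIES ((0 XOR 1) AND 1)) -> 1
  row 22 [10110]: (NOT 0 IMPLIES ((0 XOR 1) AND 1)) -> 1
  row 23 [10111]: (NOT 0 IMPLIES ((0 XOR 1) AND 1)) -> 1
  row 24 [11000]: (NOT 1 IMPLIES ((1 XOR 0) AND 0)) -> 1
  row 25 [11001]: (NOT 1 IMPLIES ((1 XOR 0) AND 0)) -> 1
  row 26 [11010]: (NOT 1 IMPLIES ((1 XOR 0) AND 0)) -> 1
  row 27 [11011]: (NOT 1 IMPLIES ((1 XOR 0) AND 0)) -> 1
  row 28 [11100]: (NOT 1 IMPLIES ((1 XOR 1) AND 1)) -> 1
  row 29 [11101]: (NOT 1 IMPLIES ((1 XOR 1) AND 1)) -> 1
  row 30 [11110]: (NOT 1 IMPLIES ((1 XOR 1) AND 1)) -> 1
  row 31 [11111]: (NOT 1 IMPLIES ((1 XOR 1) AND 1)) -> 1
Full result column, 8 rows per line (x1,x2 fixed per line; x3,x4,x5 runs 000..111 left to right):
  rows 0-7 [x1,x2=00]: 00001111  (ones: 4)
  rows 8-15 [x1,x2=01]: 11111111  (ones: 8)
  rows 16-23 [x1,x2=10]: 00001111  (ones: 4)
  rows 24-31 [x1,x2=11]: 11111111  (ones: 8)
Count of 1-rows = 4+8+4+8 = 24

24


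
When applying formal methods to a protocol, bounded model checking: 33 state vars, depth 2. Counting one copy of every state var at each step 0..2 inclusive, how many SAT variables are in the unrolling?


BMC unrolls to depth k, creating one copy of each state var for steps 0..k.
Step count = 2 + 1 = 3 (steps 0 through 2)
Vars per step = 33
Total = 33 * 3 = 99

99


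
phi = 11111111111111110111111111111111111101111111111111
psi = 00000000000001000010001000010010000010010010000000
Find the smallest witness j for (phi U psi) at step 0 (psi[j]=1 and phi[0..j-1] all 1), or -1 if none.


(phi U psi) at 0: need smallest j with psi[j]=1 and phi[i]=1 for all i in [0,j).
Scan from step 0:
  step 0: phi=1, psi=0 -> continue
  step 1: phi=1, psi=0 -> continue
  step 2: phi=1, psi=0 -> continue
  step 3: phi=1, psi=0 -> continue
  step 13: psi=1 and phi held for [0,13) -> witness found
Witness step = 13

13


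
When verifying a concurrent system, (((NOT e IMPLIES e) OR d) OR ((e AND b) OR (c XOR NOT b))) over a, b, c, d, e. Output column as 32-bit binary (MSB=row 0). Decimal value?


Formula: (((NOT e IMPLIES e) OR d) OR ((e AND b) OR (c XOR NOT b))) over a, b, c, d, e (32 rows)
Evaluate each row (bits = a,b,c,d,e, MSB first):
  row 0 [00000]: (((NOT 0 IMPLIES 0) OR 0) OR ((0 AND 0) OR (0 XOR NOT 0))) -> 1
  row 1 [00001]: (((NOT 1 IMPLIES 1) OR 0) OR ((1 AND 0) OR (0 XOR NOT 0))) -> 1
  row 2 [00010]: (((NOT 0 IMPLIES 0) OR 1) OR ((0 AND 0) OR (0 XOR NOT 0))) -> 1
  row 3 [00011]: (((NOT 1 IMPLIES 1) OR 1) OR ((1 AND 0) OR (0 XOR NOT 0))) -> 1
  row 4 [00100]: (((NOT 0 IMPLIES 0) OR 0) OR ((0 AND 0) OR (1 XOR NOT 0))) -> 0
  row 5 [00101]: (((NOT 1 IMPLIES 1) OR 0) OR ((1 AND 0) OR (1 XOR NOT 0))) -> 1
  row 6 [00110]: (((NOT 0 IMPLIES 0) OR 1) OR ((0 AND 0) OR (1 XOR NOT 0))) -> 1
  row 7 [00111]: (((NOT 1 IMPLIES 1) OR 1) OR ((1 AND 0) OR (1 XOR NOT 0))) -> 1
  row 8 [01000]: (((NOT 0 IMPLIES 0) OR 0) OR ((0 AND 1) OR (0 XOR NOT 1))) -> 0
  row 9 [01001]: (((NOT 1 IMPLIES 1) OR 0) OR ((1 AND 1) OR (0 XOR NOT 1))) -> 1
  row 10 [01010]: (((NOT 0 IMPLIES 0) OR 1) OR ((0 AND 1) OR (0 XOR NOT 1))) -> 1
  row 11 [01011]: (((NOT 1 IMPLIES 1) OR 1) OR ((1 AND 1) OR (0 XOR NOT 1))) -> 1
  row 12 [01100]: (((NOT 0 IMPLIES 0) OR 0) OR ((0 AND 1) OR (1 XOR NOT 1))) -> 1
  row 13 [01101]: (((NOT 1 IMPLIES 1) OR 0) OR ((1 AND 1) OR (1 XOR NOT 1))) -> 1
  row 14 [01110]: (((NOT 0 IMPLIES 0) OR 1) OR ((0 AND 1) OR (1 XOR NOT 1))) -> 1
  row 15 [01111]: (((NOT 1 IMPLIES 1) OR 1) OR ((1 AND 1) OR (1 XOR NOT 1))) -> 1
  row 16 [10000]: (((NOT 0 IMPLIES 0) OR 0) OR ((0 AND 0) OR (0 XOR NOT 0))) -> 1
  row 17 [10001]: (((NOT 1 IMPLIES 1) OR 0) OR ((1 AND 0) OR (0 XOR NOT 0))) -> 1
  row 18 [10010]: (((NOT 0 IMPLIES 0) OR 1) OR ((0 AND 0) OR (0 XOR NOT 0))) -> 1
  row 19 [10011]: (((NOT 1 IMPLIES 1) OR 1) OR ((1 AND 0) OR (0 XOR NOT 0))) -> 1
  row 20 [10100]: (((NOT 0 IMPLIES 0) OR 0) OR ((0 AND 0) OR (1 XOR NOT 0))) -> 0
  row 21 [10101]: (((NOT 1 IMPLIES 1) OR 0) OR ((1 AND 0) OR (1 XOR NOT 0))) -> 1
  row 22 [10110]: (((NOT 0 IMPLIES 0) OR 1) OR ((0 AND 0) OR (1 XOR NOT 0))) -> 1
  row 23 [10111]: (((NOT 1 IMPLIES 1) OR 1) OR ((1 AND 0) OR (1 XOR NOT 0))) -> 1
  row 24 [11000]: (((NOT 0 IMPLIES 0) OR 0) OR ((0 AND 1) OR (0 XOR NOT 1))) -> 0
  row 25 [11001]: (((NOT 1 IMPLIES 1) OR 0) OR ((1 AND 1) OR (0 XOR NOT 1))) -> 1
  row 26 [11010]: (((NOT 0 IMPLIES 0) OR 1) OR ((0 AND 1) OR (0 XOR NOT 1))) -> 1
  row 27 [11011]: (((NOT 1 IMPLIES 1) OR 1) OR ((1 AND 1) OR (0 XOR NOT 1))) -> 1
  row 28 [11100]: (((NOT 0 IMPLIES 0) OR 0) OR ((0 AND 1) OR (1 XOR NOT 1))) -> 1
  row 29 [11101]: (((NOT 1 IMPLIES 1) OR 0) OR ((1 AND 1) OR (1 XOR NOT 1))) -> 1
  row 30 [11110]: (((NOT 0 IMPLIES 0) OR 1) OR ((0 AND 1) OR (1 XOR NOT 1))) -> 1
  row 31 [11111]: (((NOT 1 IMPLIES 1) OR 1) OR ((1 AND 1) OR (1 XOR NOT 1))) -> 1
Full result column, 4 rows per line (a,b,c fixed per line; d,e runs 00..11 left to right):
  rows 0-3 [a,b,c=000]: 1111  = hex F
  rows 4-7 [a,b,c=001]: 0111  = hex 7
  rows 8-11 [a,b,c=010]: 0111  = hex 7
  rows 12-15 [a,b,c=011]: 1111  = hex F
  rows 16-19 [a,b,c=100]: 1111  = hex F
  rows 20-23 [a,b,c=101]: 0111  = hex 7
  rows 24-27 [a,b,c=110]: 0111  = hex 7
  rows 28-31 [a,b,c=111]: 1111  = hex F
Output column (row 0 .. row 31) = 11110111011111111111011101111111
Output column grouped in 4s = 1111 0111 0111 1111 1111 0111 0111 1111 = 0xF77FF77F
Convert to decimal digit by digit (value = value*16 + digit):
  F -> 15
  15*16 + 7 = 247
  247*16 + 7 = 3959
  3959*16 + 15 (F) = 63359
  63359*16 + 15 (F) = 1013759
  1013759*16 + 7 = 16220151
  16220151*16 + 7 = 259522423
  259522423*16 + 15 (F) = 4152358783
Decimal = 4152358783

4152358783


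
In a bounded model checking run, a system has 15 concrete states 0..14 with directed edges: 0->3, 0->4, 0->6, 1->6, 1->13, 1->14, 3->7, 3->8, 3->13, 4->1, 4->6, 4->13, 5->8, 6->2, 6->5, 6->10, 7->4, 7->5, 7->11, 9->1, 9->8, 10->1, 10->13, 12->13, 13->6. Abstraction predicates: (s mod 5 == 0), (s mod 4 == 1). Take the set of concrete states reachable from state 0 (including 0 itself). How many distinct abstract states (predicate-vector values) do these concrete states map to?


BFS from 0:
Concrete reachable: {0, 1, 2, 3, 4, 5, 6, 7, 8, 10, 11, 13, 14}
Abstract via predicates (s mod 5 == 0), (s mod 4 == 1):
  (0,0) <- {2, 3, 4, 6, 7, 8, 11, 14}
  (0,1) <- {1, 13}
  (1,0) <- {0, 10}
  (1,1) <- {5}
Distinct abstract states = 4

4


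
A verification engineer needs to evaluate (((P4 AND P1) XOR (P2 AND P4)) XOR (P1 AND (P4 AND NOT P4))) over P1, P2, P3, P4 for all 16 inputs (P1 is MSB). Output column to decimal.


Formula: (((P4 AND P1) XOR (P2 AND P4)) XOR (P1 AND (P4 AND NOT P4))) over P1, P2, P3, P4 (16 rows)
Evaluate each row (bits = P1,P2,P3,P4, MSB first):
  row 0 [0000]: (((0 AND 0) XOR (0 AND 0)) XOR (0 AND (0 AND NOT 0))) -> 0
  row 1 [0001]: (((1 AND 0) XOR (0 AND 1)) XOR (0 AND (1 AND NOT 1))) -> 0
  row 2 [0010]: (((0 AND 0) XOR (0 AND 0)) XOR (0 AND (0 AND NOT 0))) -> 0
  row 3 [0011]: (((1 AND 0) XOR (0 AND 1)) XOR (0 AND (1 AND NOT 1))) -> 0
  row 4 [0100]: (((0 AND 0) XOR (1 AND 0)) XOR (0 AND (0 AND NOT 0))) -> 0
  row 5 [0101]: (((1 AND 0) XOR (1 AND 1)) XOR (0 AND (1 AND NOT 1))) -> 1
  row 6 [0110]: (((0 AND 0) XOR (1 AND 0)) XOR (0 AND (0 AND NOT 0))) -> 0
  row 7 [0111]: (((1 AND 0) XOR (1 AND 1)) XOR (0 AND (1 AND NOT 1))) -> 1
  row 8 [1000]: (((0 AND 1) XOR (0 AND 0)) XOR (1 AND (0 AND NOT 0))) -> 0
  row 9 [1001]: (((1 AND 1) XOR (0 AND 1)) XOR (1 AND (1 AND NOT 1))) -> 1
  row 10 [1010]: (((0 AND 1) XOR (0 AND 0)) XOR (1 AND (0 AND NOT 0))) -> 0
  row 11 [1011]: (((1 AND 1) XOR (0 AND 1)) XOR (1 AND (1 AND NOT 1))) -> 1
  row 12 [1100]: (((0 AND 1) XOR (1 AND 0)) XOR (1 AND (0 AND NOT 0))) -> 0
  row 13 [1101]: (((1 AND 1) XOR (1 AND 1)) XOR (1 AND (1 AND NOT 1))) -> 0
  row 14 [1110]: (((0 AND 1) XOR (1 AND 0)) XOR (1 AND (0 AND NOT 0))) -> 0
  row 15 [1111]: (((1 AND 1) XOR (1 AND 1)) XOR (1 AND (1 AND NOT 1))) -> 0
Full result column, 4 rows per line (P1,P2 fixed per line; P3,P4 runs 00..11 left to right):
  rows 0-3 [P1,P2=00]: 0000  = hex 0
  rows 4-7 [P1,P2=01]: 0101  = hex 5
  rows 8-11 [P1,P2=10]: 0101  = hex 5
  rows 12-15 [P1,P2=11]: 0000  = hex 0
Output column (row 0 .. row 15) = 0000010101010000
Output column grouped in 4s = 0000 0101 0101 0000 = 0x0550
Convert to decimal digit by digit (value = value*16 + digit):
  0 -> 0
  0*16 + 5 = 5
  5*16 + 5 = 85
  85*16 + 0 = 1360
Decimal = 1360

1360


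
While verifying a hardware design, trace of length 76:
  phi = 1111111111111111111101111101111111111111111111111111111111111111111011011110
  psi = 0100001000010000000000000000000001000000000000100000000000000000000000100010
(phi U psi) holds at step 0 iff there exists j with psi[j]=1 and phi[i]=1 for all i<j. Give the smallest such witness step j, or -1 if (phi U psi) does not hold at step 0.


(phi U psi) at 0: need smallest j with psi[j]=1 and phi[i]=1 for all i in [0,j).
Scan from step 0:
  step 0: phi=1, psi=0 -> continue
  step 1: psi=1 and phi held for [0,1) -> witness found
Witness step = 1

1


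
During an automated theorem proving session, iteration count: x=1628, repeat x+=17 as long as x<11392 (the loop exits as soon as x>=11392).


Step 1: x goes from 1628 toward 11392 by 17; the body runs while x<11392, so iterations = ceil((bound-start)/step)
Step 2: Distance=9764
Step 3: ceil(9764/17)=575

575


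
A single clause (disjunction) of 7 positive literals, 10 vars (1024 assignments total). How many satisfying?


Step 1: Total=2^10=1024
Step 2: Unsat when all 7 false: 2^3=8
Step 3: Sat=1024-8=1016

1016


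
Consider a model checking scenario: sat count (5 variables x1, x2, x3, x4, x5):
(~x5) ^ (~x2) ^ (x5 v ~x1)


CNF with 3 clauses over 5 vars (32 assignments).
An assignment satisfies CNF iff every clause has >=1 true literal.
Check each row (bits = x1,x2,x3,x4,x5; clause T/F shown):
  row 0 [00000]: clauses=TTT -> 1
  row 1 [00001]: clauses=FTT -> 0
  row 2 [00010]: clauses=TTT -> 1
  row 3 [00011]: clauses=FTT -> 0
  row 4 [00100]: clauses=TTT -> 1
  row 5 [00101]: clauses=FTT -> 0
  row 6 [00110]: clauses=TTT -> 1
  row 7 [00111]: clauses=FTT -> 0
  row 8 [01000]: clauses=TFT -> 0
  row 9 [01001]: clauses=FFT -> 0
  row 10 [01010]: clauses=TFT -> 0
  row 11 [01011]: clauses=FFT -> 0
  row 12 [01100]: clauses=TFT -> 0
  row 13 [01101]: clauses=FFT -> 0
  row 14 [01110]: clauses=TFT -> 0
  row 15 [01111]: clauses=FFT -> 0
  row 16 [10000]: clauses=TTF -> 0
  row 17 [10001]: clauses=FTT -> 0
  row 18 [10010]: clauses=TTF -> 0
  row 19 [10011]: clauses=FTT -> 0
  row 20 [10100]: clauses=TTF -> 0
  row 21 [10101]: clauses=FTT -> 0
  row 22 [10110]: clauses=TTF -> 0
  row 23 [10111]: clauses=FTT -> 0
  row 24 [11000]: clauses=TFF -> 0
  row 25 [11001]: clauses=FFT -> 0
  row 26 [11010]: clauses=TFF -> 0
  row 27 [11011]: clauses=FFT -> 0
  row 28 [11100]: clauses=TFF -> 0
  row 29 [11101]: clauses=FFT -> 0
  row 30 [11110]: clauses=TFF -> 0
  row 31 [11111]: clauses=FFT -> 0
Full result column, 8 rows per line (x1,x2 fixed per line; x3,x4,x5 runs 000..111 left to right):
  rows 0-7 [x1,x2=00]: 10101010  (ones: 4)
  rows 8-15 [x1,x2=01]: 00000000  (ones: 0)
  rows 16-23 [x1,x2=10]: 00000000  (ones: 0)
  rows 24-31 [x1,x2=11]: 00000000  (ones: 0)
Satisfying assignments = 4+0+0+0 = 4

4


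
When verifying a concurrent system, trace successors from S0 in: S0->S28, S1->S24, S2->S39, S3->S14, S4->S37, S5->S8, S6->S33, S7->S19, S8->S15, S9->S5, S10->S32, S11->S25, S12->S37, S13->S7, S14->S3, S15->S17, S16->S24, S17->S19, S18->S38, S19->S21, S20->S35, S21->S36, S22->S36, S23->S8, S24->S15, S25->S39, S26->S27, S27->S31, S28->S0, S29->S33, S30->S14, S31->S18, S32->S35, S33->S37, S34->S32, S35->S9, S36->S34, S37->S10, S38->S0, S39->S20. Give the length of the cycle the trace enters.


Trace from S0 until a state repeats:
  S0 -> S28 -> S0
S0 first seen at step 0, revisited at step 2.
Cycle length = 2 - 0 = 2

2


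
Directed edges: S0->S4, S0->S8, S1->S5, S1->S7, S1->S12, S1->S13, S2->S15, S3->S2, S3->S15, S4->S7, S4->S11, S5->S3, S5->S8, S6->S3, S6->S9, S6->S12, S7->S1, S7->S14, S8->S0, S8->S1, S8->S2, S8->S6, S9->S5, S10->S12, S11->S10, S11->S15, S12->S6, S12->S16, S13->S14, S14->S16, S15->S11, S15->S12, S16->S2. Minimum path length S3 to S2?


BFS layer-by-layer from S3:
  dist 0: {S3}
  dist 1: {S2, S15}
  -> S2 reached at distance 1
Shortest path length = 1

1


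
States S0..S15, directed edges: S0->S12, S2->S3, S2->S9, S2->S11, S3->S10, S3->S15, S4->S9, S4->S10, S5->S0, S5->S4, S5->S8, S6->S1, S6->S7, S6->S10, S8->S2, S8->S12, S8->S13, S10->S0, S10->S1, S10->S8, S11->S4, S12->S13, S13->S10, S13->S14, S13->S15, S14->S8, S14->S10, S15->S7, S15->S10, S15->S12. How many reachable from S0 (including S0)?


BFS from S0:
  layer 0: {S0}
  layer 1: {S12}
  layer 2: {S13}
  layer 3: {S10, S14, S15}
  layer 4: {S1, S7, S8}
  layer 5: {S2}
  layer 6: {S3, S9, S11}
  layer 7: {S4}
Reachable set: {S0, S1, S2, S3, S4, S7, S8, S9, S10, S11, S12, S13, S14, S15}
Count = 14

14


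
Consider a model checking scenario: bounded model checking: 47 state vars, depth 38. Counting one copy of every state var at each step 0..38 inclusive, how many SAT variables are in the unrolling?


BMC unrolls to depth k, creating one copy of each state var for steps 0..k.
Step count = 38 + 1 = 39 (steps 0 through 38)
Vars per step = 47
Total = 47 * 39 = 1833

1833


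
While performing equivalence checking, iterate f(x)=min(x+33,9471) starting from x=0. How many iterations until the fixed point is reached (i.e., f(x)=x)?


Step 1: x=0, cap=9471, increment=33
Step 2: x grows by 33 each step until capped at 9471; fixed point is x=9471
Step 3: iterations = ceil(9471/33) = 287

287


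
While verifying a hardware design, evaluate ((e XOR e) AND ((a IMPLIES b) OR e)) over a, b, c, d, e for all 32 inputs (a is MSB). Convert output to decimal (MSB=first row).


Formula: ((e XOR e) AND ((a IMPLIES b) OR e)) over a, b, c, d, e (32 rows)
Evaluate each row (bits = a,b,c,d,e, MSB first):
  row 0 [00000]: ((0 XOR 0) AND ((0 IMPLIES 0) OR 0)) -> 0
  row 1 [00001]: ((1 XOR 1) AND ((0 IMPLIES 0) OR 1)) -> 0
  row 2 [00010]: ((0 XOR 0) AND ((0 IMPLIES 0) OR 0)) -> 0
  row 3 [00011]: ((1 XOR 1) AND ((0 IMPLIES 0) OR 1)) -> 0
  row 4 [00100]: ((0 XOR 0) AND ((0 IMPLIES 0) OR 0)) -> 0
  row 5 [00101]: ((1 XOR 1) AND ((0 IMPLIES 0) OR 1)) -> 0
  row 6 [00110]: ((0 XOR 0) AND ((0 IMPLIES 0) OR 0)) -> 0
  row 7 [00111]: ((1 XOR 1) AND ((0 IMPLIES 0) OR 1)) -> 0
  row 8 [01000]: ((0 XOR 0) AND ((0 IMPLIES 1) OR 0)) -> 0
  row 9 [01001]: ((1 XOR 1) AND ((0 IMPLIES 1) OR 1)) -> 0
  row 10 [01010]: ((0 XOR 0) AND ((0 IMPLIES 1) OR 0)) -> 0
  row 11 [01011]: ((1 XOR 1) AND ((0 IMPLIES 1) OR 1)) -> 0
  row 12 [01100]: ((0 XOR 0) AND ((0 IMPLIES 1) OR 0)) -> 0
  row 13 [01101]: ((1 XOR 1) AND ((0 IMPLIES 1) OR 1)) -> 0
  row 14 [01110]: ((0 XOR 0) AND ((0 IMPLIES 1) OR 0)) -> 0
  row 15 [01111]: ((1 XOR 1) AND ((0 IMPLIES 1) OR 1)) -> 0
  row 16 [10000]: ((0 XOR 0) AND ((1 IMPLIES 0) OR 0)) -> 0
  row 17 [10001]: ((1 XOR 1) AND ((1 IMPLIES 0) OR 1)) -> 0
  row 18 [10010]: ((0 XOR 0) AND ((1 IMPLIES 0) OR 0)) -> 0
  row 19 [10011]: ((1 XOR 1) AND ((1 IMPLIES 0) OR 1)) -> 0
  row 20 [10100]: ((0 XOR 0) AND ((1 IMPLIES 0) OR 0)) -> 0
  row 21 [10101]: ((1 XOR 1) AND ((1 IMPLIES 0) OR 1)) -> 0
  row 22 [10110]: ((0 XOR 0) AND ((1 IMPLIES 0) OR 0)) -> 0
  row 23 [10111]: ((1 XOR 1) AND ((1 IMPLIES 0) OR 1)) -> 0
  row 24 [11000]: ((0 XOR 0) AND ((1 IMPLIES 1) OR 0)) -> 0
  row 25 [11001]: ((1 XOR 1) AND ((1 IMPLIES 1) OR 1)) -> 0
  row 26 [11010]: ((0 XOR 0) AND ((1 IMPLIES 1) OR 0)) -> 0
  row 27 [11011]: ((1 XOR 1) AND ((1 IMPLIES 1) OR 1)) -> 0
  row 28 [11100]: ((0 XOR 0) AND ((1 IMPLIES 1) OR 0)) -> 0
  row 29 [11101]: ((1 XOR 1) AND ((1 IMPLIES 1) OR 1)) -> 0
  row 30 [11110]: ((0 XOR 0) AND ((1 IMPLIES 1) OR 0)) -> 0
  row 31 [11111]: ((1 XOR 1) AND ((1 IMPLIES 1) OR 1)) -> 0
Full result column, 4 rows per line (a,b,c fixed per line; d,e runs 00..11 left to right):
  rows 0-3 [a,b,c=000]: 0000  = hex 0
  rows 4-7 [a,b,c=001]: 0000  = hex 0
  rows 8-11 [a,b,c=010]: 0000  = hex 0
  rows 12-15 [a,b,c=011]: 0000  = hex 0
  rows 16-19 [a,b,c=100]: 0000  = hex 0
  rows 20-23 [a,b,c=101]: 0000  = hex 0
  rows 24-27 [a,b,c=110]: 0000  = hex 0
  rows 28-31 [a,b,c=111]: 0000  = hex 0
Output column (row 0 .. row 31) = 00000000000000000000000000000000
Output column grouped in 4s = 0000 0000 0000 0000 0000 0000 0000 0000 = 0x00000000
Convert to decimal digit by digit (value = value*16 + digit):
  0 -> 0
  0*16 + 0 = 0
  0*16 + 0 = 0
  0*16 + 0 = 0
  0*16 + 0 = 0
  0*16 + 0 = 0
  0*16 + 0 = 0
  0*16 + 0 = 0
Decimal = 0

0


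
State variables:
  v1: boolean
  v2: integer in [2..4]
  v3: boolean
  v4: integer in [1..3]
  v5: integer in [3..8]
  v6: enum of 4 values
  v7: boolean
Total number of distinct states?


State space = product of domain sizes of all variables.
Domain sizes:
  v1 (boolean): 2
  v2 (integer in [2..4]): 3
  v3 (boolean): 2
  v4 (integer in [1..3]): 3
  v5 (integer in [3..8]): 6
  v6 (enum of 4 values): 4
  v7 (boolean): 2
Product = 2 * 3 * 2 * 3 * 6 * 4 * 2 = 1728

1728


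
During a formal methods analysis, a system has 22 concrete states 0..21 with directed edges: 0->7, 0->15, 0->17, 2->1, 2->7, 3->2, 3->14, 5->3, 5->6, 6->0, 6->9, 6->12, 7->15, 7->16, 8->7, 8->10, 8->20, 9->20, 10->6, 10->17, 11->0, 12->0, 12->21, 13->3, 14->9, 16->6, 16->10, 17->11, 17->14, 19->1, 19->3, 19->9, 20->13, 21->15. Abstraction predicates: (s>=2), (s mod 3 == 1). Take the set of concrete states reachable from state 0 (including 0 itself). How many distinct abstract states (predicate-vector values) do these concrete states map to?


BFS from 0:
Concrete reachable: {0, 1, 2, 3, 6, 7, 9, 10, 11, 12, 13, 14, 15, 16, 17, 20, 21}
Abstract via predicates (s>=2), (s mod 3 == 1):
  (0,0) <- {0}
  (0,1) <- {1}
  (1,0) <- {2, 3, 6, 9, 11, 12, 14, 15, 17, 20, 21}
  (1,1) <- {7, 10, 13, 16}
Distinct abstract states = 4

4


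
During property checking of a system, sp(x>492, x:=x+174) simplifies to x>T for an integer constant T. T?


Formula: sp(P, x:=E) = exists old_x. (x = E[old_x/x]) AND P[old_x/x] (old_x is the value of x before the assignment; eliminate old_x by solving x = E[old_x/x] for old_x)
Step 1: Precondition P: x>492, i.e. old_x > 492
Step 2: Assignment gives x = old_x + 174, so old_x = x - 174
Step 3: Substitute into P: x - 174 > 492
Step 4: Simplify: x > 492+174 = 666

666


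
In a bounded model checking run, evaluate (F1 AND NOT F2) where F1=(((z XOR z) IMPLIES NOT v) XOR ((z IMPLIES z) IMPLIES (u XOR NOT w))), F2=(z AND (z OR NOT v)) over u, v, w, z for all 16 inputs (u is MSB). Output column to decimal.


F1 = (((z XOR z) IMPLIES NOT v) XOR ((z IMPLIES z) IMPLIES (u XOR NOT w)))
F2 = (z AND (z OR NOT v))
Counterexample to F1=>F2 is where F1=1 and F2=0.
Evaluate each row (bits = u,v,w,z, MSB first):
  row 0 [0000]: F1=0 F2=0 -> F1&~F2 -> 0
  row 1 [0001]: F1=0 F2=1 -> F1&~F2 -> 0
  row 2 [0010]: F1=1 F2=0 -> F1&~F2 -> 1
  row 3 [0011]: F1=1 F2=1 -> F1&~F2 -> 0
  row 4 [0100]: F1=0 F2=0 -> F1&~F2 -> 0
  row 5 [0101]: F1=0 F2=1 -> F1&~F2 -> 0
  row 6 [0110]: F1=1 F2=0 -> F1&~F2 -> 1
  row 7 [0111]: F1=1 F2=1 -> F1&~F2 -> 0
  row 8 [1000]: F1=1 F2=0 -> F1&~F2 -> 1
  row 9 [1001]: F1=1 F2=1 -> F1&~F2 -> 0
  row 10 [1010]: F1=0 F2=0 -> F1&~F2 -> 0
  row 11 [1011]: F1=0 F2=1 -> F1&~F2 -> 0
  row 12 [1100]: F1=1 F2=0 -> F1&~F2 -> 1
  row 13 [1101]: F1=1 F2=1 -> F1&~F2 -> 0
  row 14 [1110]: F1=0 F2=0 -> F1&~F2 -> 0
  row 15 [1111]: F1=0 F2=1 -> F1&~F2 -> 0
Full result column, 4 rows per line (u,v fixed per line; w,z runs 00..11 left to right):
  rows 0-3 [u,v=00]: 0010  = hex 2
  rows 4-7 [u,v=01]: 0010  = hex 2
  rows 8-11 [u,v=10]: 1000  = hex 8
  rows 12-15 [u,v=11]: 1000  = hex 8
Counterexample vector (row 0 .. row 15) = 0010001010001000
Output column grouped in 4s = 0010 0010 1000 1000 = 0x2288
Convert to decimal digit by digit (value = value*16 + digit):
  2 -> 2
  2*16 + 2 = 34
  34*16 + 8 = 552
  552*16 + 8 = 8840
Decimal = 8840

8840


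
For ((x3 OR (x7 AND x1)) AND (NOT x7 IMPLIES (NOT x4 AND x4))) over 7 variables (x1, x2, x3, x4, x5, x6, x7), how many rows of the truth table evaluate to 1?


Formula: ((x3 OR (x7 AND x1)) AND (NOT x7 IMPLIES (NOT x4 AND x4))) over 7 vars (128 rows)
Evaluate each row (x1, x2, x3, x4, x5, x6, x7 as bits, MSB first):
  row 0 [0000000]: ((0 OR (0 AND 0)) AND (NOT 0 IMPLIES (NOT 0 AND 0))) -> 0
  row 1 [0000001]: ((0 OR (1 AND 0)) AND (NOT 1 IMPLIES (NOT 0 AND 0))) -> 0
  row 2 [0000010]: ((0 OR (0 AND 0)) AND (NOT 0 IMPLIES (NOT 0 AND 0))) -> 0
  row 3 [0000011]: ((0 OR (1 AND 0)) AND (NOT 1 IMPLIES (NOT 0 AND 0))) -> 0
  row 4 [0000100]: ((0 OR (0 AND 0)) AND (NOT 0 IMPLIES (NOT 0 AND 0))) -> 0
  (every remaining row is evaluated the same way; all 128 results are listed next)
Full result column, 8 rows per line (x1,x2,x3,x4 fixed per line; x5,x6,x7 runs 000..111 left to right):
  rows 0-7 [x1,x2,x3,x4=0000]: 00000000  (ones: 0)
  rows 8-15 [x1,x2,x3,x4=0001]: 00000000  (ones: 0)
  rows 16-23 [x1,x2,x3,x4=0010]: 01010101  (ones: 4)
  rows 24-31 [x1,x2,x3,x4=0011]: 01010101  (ones: 4)
  rows 32-39 [x1,x2,x3,x4=0100]: 00000000  (ones: 0)
  rows 40-47 [x1,x2,x3,x4=0101]: 00000000  (ones: 0)
  rows 48-55 [x1,x2,x3,x4=0110]: 01010101  (ones: 4)
  rows 56-63 [x1,x2,x3,x4=0111]: 01010101  (ones: 4)
  rows 64-71 [x1,x2,x3,x4=1000]: 01010101  (ones: 4)
  rows 72-79 [x1,x2,x3,x4=1001]: 01010101  (ones: 4)
  rows 80-87 [x1,x2,x3,x4=1010]: 01010101  (ones: 4)
  rows 88-95 [x1,x2,x3,x4=1011]: 01010101  (ones: 4)
  rows 96-103 [x1,x2,x3,x4=1100]: 01010101  (ones: 4)
  rows 104-111 [x1,x2,x3,x4=1101]: 01010101  (ones: 4)
  rows 112-119 [x1,x2,x3,x4=1110]: 01010101  (ones: 4)
  rows 120-127 [x1,x2,x3,x4=1111]: 01010101  (ones: 4)
Count of 1-rows = 0+0+4+4+0+0+4+4+4+4+4+4+4+4+4+4 = 48

48
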